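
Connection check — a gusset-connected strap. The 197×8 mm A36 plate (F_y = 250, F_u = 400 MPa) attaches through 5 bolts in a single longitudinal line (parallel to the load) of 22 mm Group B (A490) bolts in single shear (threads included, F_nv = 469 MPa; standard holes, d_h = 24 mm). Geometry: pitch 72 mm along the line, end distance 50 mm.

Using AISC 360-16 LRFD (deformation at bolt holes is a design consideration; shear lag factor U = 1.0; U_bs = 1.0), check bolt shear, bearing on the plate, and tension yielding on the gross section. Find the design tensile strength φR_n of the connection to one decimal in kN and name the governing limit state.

Bolt shear: A_b = π(22)²/4 = 380.13 mm². φR_n = 0.75 × 469 × 380.13 × 5 × 1 = 668.6 kN.
Bearing (8 mm plate, F_u = 400 MPa): end bolts L_c = 50 − 24/2 = 38, R_n = min(1.2×38×8×400, 2.4×22×8×400) = 145.92 kN/bolt; interior L_c = 72 − 24 = 48, R_n = 168.96 kN/bolt. φR_n = 0.75 × (1×145.92 + 4×168.96) = 616.3 kN.
Tension yield (gross): A_g = 197×8 = 1576 mm². φR_n = 0.90 × 250 × 1576 = 354.6 kN.
Governing: min(668.6, 616.3, 354.6) = 354.6 kN → gross-section yield.

354.6 kN (gross-section yield governs)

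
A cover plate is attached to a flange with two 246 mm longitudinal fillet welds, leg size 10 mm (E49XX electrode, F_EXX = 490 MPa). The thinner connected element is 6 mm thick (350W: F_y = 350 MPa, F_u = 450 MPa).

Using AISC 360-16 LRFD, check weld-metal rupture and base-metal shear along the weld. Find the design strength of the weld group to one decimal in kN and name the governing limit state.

Weld metal: throat = 0.707×10 = 7.07 mm, L = 2×246 = 492 mm. φR_n = 0.75 × 0.6 × 490 × 7.07 × 492 = 767.0 kN.
Base metal shear (6 mm plate): yield φR_n = 1.0×0.6×350×6×492 = 619.9 kN; rupture φR_n = 0.75×0.6×450×6×492 = 597.8 kN; take 597.8 kN (rupture).
Governing: min(767.0, 597.8) = 597.8 kN → base-metal shear.

597.8 kN (base-metal shear governs)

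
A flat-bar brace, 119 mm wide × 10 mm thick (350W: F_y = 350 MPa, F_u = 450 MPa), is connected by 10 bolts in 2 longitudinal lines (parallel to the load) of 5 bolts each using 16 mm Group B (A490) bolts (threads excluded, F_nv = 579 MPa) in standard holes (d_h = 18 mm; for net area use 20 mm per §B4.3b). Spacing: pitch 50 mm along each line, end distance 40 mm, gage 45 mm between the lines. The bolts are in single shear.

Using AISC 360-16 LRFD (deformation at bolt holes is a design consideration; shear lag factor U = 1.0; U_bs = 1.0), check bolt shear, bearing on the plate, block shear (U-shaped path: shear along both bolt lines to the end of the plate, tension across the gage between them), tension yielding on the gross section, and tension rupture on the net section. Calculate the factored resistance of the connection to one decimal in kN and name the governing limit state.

Bolt shear: A_b = π(16)²/4 = 201.06 mm². φR_n = 0.75 × 579 × 201.06 × 10 × 1 = 873.1 kN.
Bearing (10 mm plate, F_u = 450 MPa): end bolts L_c = 40 − 18/2 = 31, R_n = min(1.2×31×10×450, 2.4×16×10×450) = 167.4 kN/bolt; interior L_c = 50 − 18 = 32, R_n = 172.8 kN/bolt. φR_n = 0.75 × (2×167.4 + 8×172.8) = 1287.9 kN.
Block shear: shear path 2×[40+4×50] = 2×240 mm, A_gv = 4800, A_nv = 2×(240 − 4.5×20)×10 = 3000 mm²; tension across gage: (45 − 1×20)×10 = 250 mm². R_n = min(0.6×450×3000, 0.6×350×4800) + 1.0×450×250 = min(810, 1008) + 112.5 = 922.5 kN. φR_n = 0.75 × 922.5 = 691.9 kN.
Tension yield (gross): A_g = 119×10 = 1190 mm². φR_n = 0.90 × 350 × 1190 = 374.9 kN.
Tension rupture (net): A_n = (119 − 2×20)×10 = 790 mm² (U = 1.0, A_e = A_n). φR_n = 0.75 × 450 × 790 = 266.6 kN.
Governing: min(873.1, 1287.9, 691.9, 374.9, 266.6) = 266.6 kN → net-section rupture.

266.6 kN (net-section rupture governs)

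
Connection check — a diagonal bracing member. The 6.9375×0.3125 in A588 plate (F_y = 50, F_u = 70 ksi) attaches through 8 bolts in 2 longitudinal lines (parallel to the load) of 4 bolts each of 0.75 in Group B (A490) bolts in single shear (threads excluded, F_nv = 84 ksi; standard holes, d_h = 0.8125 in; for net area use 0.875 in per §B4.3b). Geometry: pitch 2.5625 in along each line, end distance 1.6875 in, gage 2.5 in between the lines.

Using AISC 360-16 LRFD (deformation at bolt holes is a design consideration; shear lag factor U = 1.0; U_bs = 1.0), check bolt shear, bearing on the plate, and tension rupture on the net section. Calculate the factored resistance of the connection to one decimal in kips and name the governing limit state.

85.1 kips (net-section rupture governs)

Bolt shear: A_b = π(0.75)²/4 = 0.44179 in². φR_n = 0.75 × 84 × 0.44179 × 8 × 1 = 222.7 kips.
Bearing (0.3125 in plate, F_u = 70 ksi): end bolts L_c = 1.6875 − 0.8125/2 = 1.28125, R_n = min(1.2×1.28125×0.3125×70, 2.4×0.75×0.3125×70) = 33.633 kips/bolt; interior L_c = 2.5625 − 0.8125 = 1.75, R_n = 39.375 kips/bolt. φR_n = 0.75 × (2×33.633 + 6×39.375) = 227.6 kips.
Tension rupture (net): A_n = (6.9375 − 2×0.875)×0.3125 = 1.6211 in² (U = 1.0, A_e = A_n). φR_n = 0.75 × 70 × 1.6211 = 85.1 kips.
Governing: min(222.7, 227.6, 85.1) = 85.1 kips → net-section rupture.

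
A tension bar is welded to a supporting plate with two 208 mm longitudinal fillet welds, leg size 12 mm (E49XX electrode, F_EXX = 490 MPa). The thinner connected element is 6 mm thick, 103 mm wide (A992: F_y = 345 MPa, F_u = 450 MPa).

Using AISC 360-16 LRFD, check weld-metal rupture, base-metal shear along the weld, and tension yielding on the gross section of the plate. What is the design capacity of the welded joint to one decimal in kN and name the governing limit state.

Weld metal: throat = 0.707×12 = 8.484 mm, L = 2×208 = 416 mm. φR_n = 0.75 × 0.6 × 490 × 8.484 × 416 = 778.2 kN.
Base metal shear (6 mm plate): yield φR_n = 1.0×0.6×345×6×416 = 516.7 kN; rupture φR_n = 0.75×0.6×450×6×416 = 505.4 kN; take 505.4 kN (rupture).
Tension yield (gross): A_g = 103×6 = 618 mm². φR_n = 0.90 × 345 × 618 = 191.9 kN.
Governing: min(778.2, 505.4, 191.9) = 191.9 kN → gross-section yield.

191.9 kN (gross-section yield governs)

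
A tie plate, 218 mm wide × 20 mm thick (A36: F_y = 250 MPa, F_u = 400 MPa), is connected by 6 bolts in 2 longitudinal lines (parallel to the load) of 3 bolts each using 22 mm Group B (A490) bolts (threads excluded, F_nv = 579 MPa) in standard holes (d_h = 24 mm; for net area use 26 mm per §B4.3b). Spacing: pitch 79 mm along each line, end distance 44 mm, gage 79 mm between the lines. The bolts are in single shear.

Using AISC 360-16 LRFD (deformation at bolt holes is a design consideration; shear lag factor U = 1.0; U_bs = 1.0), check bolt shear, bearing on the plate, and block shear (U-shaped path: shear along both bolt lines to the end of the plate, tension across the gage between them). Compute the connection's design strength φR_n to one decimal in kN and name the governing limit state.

Bolt shear: A_b = π(22)²/4 = 380.13 mm². φR_n = 0.75 × 579 × 380.13 × 6 × 1 = 990.4 kN.
Bearing (20 mm plate, F_u = 400 MPa): end bolts L_c = 44 − 24/2 = 32, R_n = min(1.2×32×20×400, 2.4×22×20×400) = 307.2 kN/bolt; interior L_c = 79 − 24 = 55, R_n = 422.4 kN/bolt. φR_n = 0.75 × (2×307.2 + 4×422.4) = 1728.0 kN.
Block shear: shear path 2×[44+2×79] = 2×202 mm, A_gv = 8080, A_nv = 2×(202 − 2.5×26)×20 = 5480 mm²; tension across gage: (79 − 1×26)×20 = 1060 mm². R_n = min(0.6×400×5480, 0.6×250×8080) + 1.0×400×1060 = min(1315.2, 1212) + 424 = 1636 kN. φR_n = 0.75 × 1636 = 1227.0 kN.
Governing: min(990.4, 1728.0, 1227.0) = 990.4 kN → bolt shear.

990.4 kN (bolt shear governs)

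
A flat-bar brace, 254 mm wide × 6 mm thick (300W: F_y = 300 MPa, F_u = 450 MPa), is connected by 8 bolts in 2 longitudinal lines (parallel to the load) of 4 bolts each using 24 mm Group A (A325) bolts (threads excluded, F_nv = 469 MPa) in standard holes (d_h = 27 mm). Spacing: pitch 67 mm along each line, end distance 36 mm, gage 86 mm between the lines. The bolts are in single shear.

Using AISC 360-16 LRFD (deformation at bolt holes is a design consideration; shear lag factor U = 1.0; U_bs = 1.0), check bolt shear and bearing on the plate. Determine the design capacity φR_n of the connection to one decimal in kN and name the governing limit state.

692.6 kN (bearing governs)

Bolt shear: A_b = π(24)²/4 = 452.39 mm². φR_n = 0.75 × 469 × 452.39 × 8 × 1 = 1273.0 kN.
Bearing (6 mm plate, F_u = 450 MPa): end bolts L_c = 36 − 27/2 = 22.5, R_n = min(1.2×22.5×6×450, 2.4×24×6×450) = 72.9 kN/bolt; interior L_c = 67 − 27 = 40, R_n = 129.6 kN/bolt. φR_n = 0.75 × (2×72.9 + 6×129.6) = 692.6 kN.
Governing: min(1273.0, 692.6) = 692.6 kN → bearing.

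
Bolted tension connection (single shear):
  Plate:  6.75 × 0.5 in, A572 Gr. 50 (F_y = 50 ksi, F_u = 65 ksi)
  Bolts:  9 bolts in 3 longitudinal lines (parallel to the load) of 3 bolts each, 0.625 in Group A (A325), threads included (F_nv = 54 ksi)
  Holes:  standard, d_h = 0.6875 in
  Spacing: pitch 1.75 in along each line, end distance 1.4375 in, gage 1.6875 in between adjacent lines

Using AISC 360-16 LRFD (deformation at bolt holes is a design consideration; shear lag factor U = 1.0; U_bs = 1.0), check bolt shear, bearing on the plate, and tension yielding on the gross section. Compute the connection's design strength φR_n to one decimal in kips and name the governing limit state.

Bolt shear: A_b = π(0.625)²/4 = 0.3068 in². φR_n = 0.75 × 54 × 0.3068 × 9 × 1 = 111.8 kips.
Bearing (0.5 in plate, F_u = 65 ksi): end bolts L_c = 1.4375 − 0.6875/2 = 1.09375, R_n = min(1.2×1.09375×0.5×65, 2.4×0.625×0.5×65) = 42.656 kips/bolt; interior L_c = 1.75 − 0.6875 = 1.0625, R_n = 41.438 kips/bolt. φR_n = 0.75 × (3×42.656 + 6×41.438) = 282.4 kips.
Tension yield (gross): A_g = 6.75×0.5 = 3.375 in². φR_n = 0.90 × 50 × 3.375 = 151.9 kips.
Governing: min(111.8, 282.4, 151.9) = 111.8 kips → bolt shear.

111.8 kips (bolt shear governs)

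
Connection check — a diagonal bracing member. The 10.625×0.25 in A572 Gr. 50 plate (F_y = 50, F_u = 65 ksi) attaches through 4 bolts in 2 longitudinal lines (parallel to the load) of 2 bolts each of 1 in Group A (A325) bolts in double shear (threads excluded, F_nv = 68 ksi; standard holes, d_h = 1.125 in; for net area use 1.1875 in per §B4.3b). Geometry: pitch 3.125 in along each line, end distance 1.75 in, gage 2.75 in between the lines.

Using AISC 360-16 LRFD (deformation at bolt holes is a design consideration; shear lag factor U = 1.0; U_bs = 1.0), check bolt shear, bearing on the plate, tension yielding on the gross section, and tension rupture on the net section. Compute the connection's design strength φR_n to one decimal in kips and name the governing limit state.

93.2 kips (bearing governs)

Bolt shear: A_b = π(1)²/4 = 0.7854 in². φR_n = 0.75 × 68 × 0.7854 × 4 × 2 = 320.4 kips.
Bearing (0.25 in plate, F_u = 65 ksi): end bolts L_c = 1.75 − 1.125/2 = 1.1875, R_n = min(1.2×1.1875×0.25×65, 2.4×1×0.25×65) = 23.156 kips/bolt; interior L_c = 3.125 − 1.125 = 2, R_n = 39 kips/bolt. φR_n = 0.75 × (2×23.156 + 2×39) = 93.2 kips.
Tension yield (gross): A_g = 10.625×0.25 = 2.6563 in². φR_n = 0.90 × 50 × 2.6563 = 119.5 kips.
Tension rupture (net): A_n = (10.625 − 2×1.1875)×0.25 = 2.0625 in² (U = 1.0, A_e = A_n). φR_n = 0.75 × 65 × 2.0625 = 100.5 kips.
Governing: min(320.4, 93.2, 119.5, 100.5) = 93.2 kips → bearing.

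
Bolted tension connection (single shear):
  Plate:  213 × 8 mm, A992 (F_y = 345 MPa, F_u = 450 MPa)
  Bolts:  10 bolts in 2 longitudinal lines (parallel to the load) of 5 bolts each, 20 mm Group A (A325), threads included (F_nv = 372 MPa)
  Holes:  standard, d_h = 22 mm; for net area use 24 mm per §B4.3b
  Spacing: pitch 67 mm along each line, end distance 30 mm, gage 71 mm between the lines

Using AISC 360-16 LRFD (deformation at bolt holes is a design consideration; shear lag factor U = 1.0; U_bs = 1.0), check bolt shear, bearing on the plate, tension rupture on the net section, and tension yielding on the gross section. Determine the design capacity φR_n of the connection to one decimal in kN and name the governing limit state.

445.5 kN (net-section rupture governs)

Bolt shear: A_b = π(20)²/4 = 314.16 mm². φR_n = 0.75 × 372 × 314.16 × 10 × 1 = 876.5 kN.
Bearing (8 mm plate, F_u = 450 MPa): end bolts L_c = 30 − 22/2 = 19, R_n = min(1.2×19×8×450, 2.4×20×8×450) = 82.08 kN/bolt; interior L_c = 67 − 22 = 45, R_n = 172.8 kN/bolt. φR_n = 0.75 × (2×82.08 + 8×172.8) = 1159.9 kN.
Tension rupture (net): A_n = (213 − 2×24)×8 = 1320 mm² (U = 1.0, A_e = A_n). φR_n = 0.75 × 450 × 1320 = 445.5 kN.
Tension yield (gross): A_g = 213×8 = 1704 mm². φR_n = 0.90 × 345 × 1704 = 529.1 kN.
Governing: min(876.5, 1159.9, 445.5, 529.1) = 445.5 kN → net-section rupture.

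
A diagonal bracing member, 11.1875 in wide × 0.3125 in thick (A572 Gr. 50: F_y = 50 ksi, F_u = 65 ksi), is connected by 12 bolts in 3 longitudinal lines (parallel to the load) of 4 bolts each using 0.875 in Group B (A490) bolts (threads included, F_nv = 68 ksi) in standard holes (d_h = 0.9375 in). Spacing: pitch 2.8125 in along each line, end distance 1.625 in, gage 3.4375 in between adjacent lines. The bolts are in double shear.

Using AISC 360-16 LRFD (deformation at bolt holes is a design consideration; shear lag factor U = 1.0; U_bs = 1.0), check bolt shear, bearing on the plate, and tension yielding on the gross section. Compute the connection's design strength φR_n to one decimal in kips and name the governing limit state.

Bolt shear: A_b = π(0.875)²/4 = 0.60132 in². φR_n = 0.75 × 68 × 0.60132 × 12 × 2 = 736.0 kips.
Bearing (0.3125 in plate, F_u = 65 ksi): end bolts L_c = 1.625 − 0.9375/2 = 1.15625, R_n = min(1.2×1.15625×0.3125×65, 2.4×0.875×0.3125×65) = 28.184 kips/bolt; interior L_c = 2.8125 − 0.9375 = 1.875, R_n = 42.656 kips/bolt. φR_n = 0.75 × (3×28.184 + 9×42.656) = 351.3 kips.
Tension yield (gross): A_g = 11.1875×0.3125 = 3.4961 in². φR_n = 0.90 × 50 × 3.4961 = 157.3 kips.
Governing: min(736.0, 351.3, 157.3) = 157.3 kips → gross-section yield.

157.3 kips (gross-section yield governs)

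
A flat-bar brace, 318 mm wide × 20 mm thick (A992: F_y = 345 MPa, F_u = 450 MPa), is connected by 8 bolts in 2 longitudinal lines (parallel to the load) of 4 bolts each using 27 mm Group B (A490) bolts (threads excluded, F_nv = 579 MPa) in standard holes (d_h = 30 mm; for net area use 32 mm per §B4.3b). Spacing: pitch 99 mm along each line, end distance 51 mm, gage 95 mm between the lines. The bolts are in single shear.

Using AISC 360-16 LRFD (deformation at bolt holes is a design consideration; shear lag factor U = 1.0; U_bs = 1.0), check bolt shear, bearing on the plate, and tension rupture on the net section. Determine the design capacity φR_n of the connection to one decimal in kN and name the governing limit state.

1714.5 kN (net-section rupture governs)

Bolt shear: A_b = π(27)²/4 = 572.56 mm². φR_n = 0.75 × 579 × 572.56 × 8 × 1 = 1989.1 kN.
Bearing (20 mm plate, F_u = 450 MPa): end bolts L_c = 51 − 30/2 = 36, R_n = min(1.2×36×20×450, 2.4×27×20×450) = 388.8 kN/bolt; interior L_c = 99 − 30 = 69, R_n = 583.2 kN/bolt. φR_n = 0.75 × (2×388.8 + 6×583.2) = 3207.6 kN.
Tension rupture (net): A_n = (318 − 2×32)×20 = 5080 mm² (U = 1.0, A_e = A_n). φR_n = 0.75 × 450 × 5080 = 1714.5 kN.
Governing: min(1989.1, 3207.6, 1714.5) = 1714.5 kN → net-section rupture.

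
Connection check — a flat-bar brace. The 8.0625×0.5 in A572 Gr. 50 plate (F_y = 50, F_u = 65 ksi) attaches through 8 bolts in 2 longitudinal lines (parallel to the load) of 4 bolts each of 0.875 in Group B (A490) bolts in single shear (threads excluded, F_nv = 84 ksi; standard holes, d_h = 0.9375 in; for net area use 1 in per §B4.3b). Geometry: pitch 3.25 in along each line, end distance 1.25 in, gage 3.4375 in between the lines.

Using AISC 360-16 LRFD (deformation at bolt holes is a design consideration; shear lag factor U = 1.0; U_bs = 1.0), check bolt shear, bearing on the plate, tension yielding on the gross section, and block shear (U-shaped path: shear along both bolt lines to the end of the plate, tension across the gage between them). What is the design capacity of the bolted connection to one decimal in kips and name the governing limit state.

Bolt shear: A_b = π(0.875)²/4 = 0.60132 in². φR_n = 0.75 × 84 × 0.60132 × 8 × 1 = 303.1 kips.
Bearing (0.5 in plate, F_u = 65 ksi): end bolts L_c = 1.25 − 0.9375/2 = 0.78125, R_n = min(1.2×0.78125×0.5×65, 2.4×0.875×0.5×65) = 30.469 kips/bolt; interior L_c = 3.25 − 0.9375 = 2.3125, R_n = 68.25 kips/bolt. φR_n = 0.75 × (2×30.469 + 6×68.25) = 352.8 kips.
Tension yield (gross): A_g = 8.0625×0.5 = 4.0313 in². φR_n = 0.90 × 50 × 4.0313 = 181.4 kips.
Block shear: shear path 2×[1.25+3×3.25] = 2×11 in, A_gv = 11, A_nv = 2×(11 − 3.5×1)×0.5 = 7.5 in²; tension across gage: (3.4375 − 1×1)×0.5 = 1.2188 in². R_n = min(0.6×65×7.5, 0.6×50×11) + 1.0×65×1.2188 = min(292.5, 330) + 79.222 = 371.72 kips. φR_n = 0.75 × 371.72 = 278.8 kips.
Governing: min(303.1, 352.8, 181.4, 278.8) = 181.4 kips → gross-section yield.

181.4 kips (gross-section yield governs)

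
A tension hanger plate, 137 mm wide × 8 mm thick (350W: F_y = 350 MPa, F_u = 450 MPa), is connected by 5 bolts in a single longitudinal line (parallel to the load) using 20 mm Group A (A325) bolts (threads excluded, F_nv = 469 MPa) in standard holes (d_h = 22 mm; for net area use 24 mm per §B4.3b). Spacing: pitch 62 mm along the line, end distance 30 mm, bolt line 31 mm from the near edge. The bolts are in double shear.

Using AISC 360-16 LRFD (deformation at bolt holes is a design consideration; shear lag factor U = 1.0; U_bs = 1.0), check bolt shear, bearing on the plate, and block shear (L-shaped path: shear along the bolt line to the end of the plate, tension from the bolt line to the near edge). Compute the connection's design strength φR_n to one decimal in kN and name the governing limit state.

Bolt shear: A_b = π(20)²/4 = 314.16 mm². φR_n = 0.75 × 469 × 314.16 × 5 × 2 = 1105.1 kN.
Bearing (8 mm plate, F_u = 450 MPa): end bolts L_c = 30 − 22/2 = 19, R_n = min(1.2×19×8×450, 2.4×20×8×450) = 82.08 kN/bolt; interior L_c = 62 − 22 = 40, R_n = 172.8 kN/bolt. φR_n = 0.75 × (1×82.08 + 4×172.8) = 580.0 kN.
Block shear: shear path 1×[30+4×62] = 1×278 mm, A_gv = 2224, A_nv = 1×(278 − 4.5×24)×8 = 1360 mm²; tension to near edge: (31 − 0.5×24)×8 = 152 mm². R_n = min(0.6×450×1360, 0.6×350×2224) + 1.0×450×152 = min(367.2, 467.04) + 68.4 = 435.6 kN. φR_n = 0.75 × 435.6 = 326.7 kN.
Governing: min(1105.1, 580.0, 326.7) = 326.7 kN → block shear.

326.7 kN (block shear governs)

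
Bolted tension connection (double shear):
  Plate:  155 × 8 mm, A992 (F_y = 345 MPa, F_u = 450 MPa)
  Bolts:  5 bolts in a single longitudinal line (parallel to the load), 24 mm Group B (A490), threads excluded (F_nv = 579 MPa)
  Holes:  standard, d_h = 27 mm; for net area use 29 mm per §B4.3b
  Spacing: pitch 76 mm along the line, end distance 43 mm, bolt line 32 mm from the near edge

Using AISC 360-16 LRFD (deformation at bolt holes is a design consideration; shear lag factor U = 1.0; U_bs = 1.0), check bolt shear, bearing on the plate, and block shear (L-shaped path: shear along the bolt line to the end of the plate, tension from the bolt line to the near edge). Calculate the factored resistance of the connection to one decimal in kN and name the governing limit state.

398.0 kN (block shear governs)

Bolt shear: A_b = π(24)²/4 = 452.39 mm². φR_n = 0.75 × 579 × 452.39 × 5 × 2 = 1964.5 kN.
Bearing (8 mm plate, F_u = 450 MPa): end bolts L_c = 43 − 27/2 = 29.5, R_n = min(1.2×29.5×8×450, 2.4×24×8×450) = 127.44 kN/bolt; interior L_c = 76 − 27 = 49, R_n = 207.36 kN/bolt. φR_n = 0.75 × (1×127.44 + 4×207.36) = 717.7 kN.
Block shear: shear path 1×[43+4×76] = 1×347 mm, A_gv = 2776, A_nv = 1×(347 − 4.5×29)×8 = 1732 mm²; tension to near edge: (32 − 0.5×29)×8 = 140 mm². R_n = min(0.6×450×1732, 0.6×345×2776) + 1.0×450×140 = min(467.64, 574.63) + 63 = 530.64 kN. φR_n = 0.75 × 530.64 = 398.0 kN.
Governing: min(1964.5, 717.7, 398.0) = 398.0 kN → block shear.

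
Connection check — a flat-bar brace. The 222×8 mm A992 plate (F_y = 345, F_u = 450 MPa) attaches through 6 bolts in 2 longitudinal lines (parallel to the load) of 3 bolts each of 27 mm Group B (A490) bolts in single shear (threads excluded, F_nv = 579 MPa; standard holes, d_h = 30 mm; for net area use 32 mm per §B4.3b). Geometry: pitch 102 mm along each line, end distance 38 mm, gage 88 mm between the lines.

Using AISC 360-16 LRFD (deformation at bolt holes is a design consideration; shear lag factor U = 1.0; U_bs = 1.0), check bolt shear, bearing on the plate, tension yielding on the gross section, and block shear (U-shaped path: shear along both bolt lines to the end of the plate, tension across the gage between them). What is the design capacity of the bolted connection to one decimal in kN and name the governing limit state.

551.4 kN (gross-section yield governs)

Bolt shear: A_b = π(27)²/4 = 572.56 mm². φR_n = 0.75 × 579 × 572.56 × 6 × 1 = 1491.8 kN.
Bearing (8 mm plate, F_u = 450 MPa): end bolts L_c = 38 − 30/2 = 23, R_n = min(1.2×23×8×450, 2.4×27×8×450) = 99.36 kN/bolt; interior L_c = 102 − 30 = 72, R_n = 233.28 kN/bolt. φR_n = 0.75 × (2×99.36 + 4×233.28) = 848.9 kN.
Tension yield (gross): A_g = 222×8 = 1776 mm². φR_n = 0.90 × 345 × 1776 = 551.4 kN.
Block shear: shear path 2×[38+2×102] = 2×242 mm, A_gv = 3872, A_nv = 2×(242 − 2.5×32)×8 = 2592 mm²; tension across gage: (88 − 1×32)×8 = 448 mm². R_n = min(0.6×450×2592, 0.6×345×3872) + 1.0×450×448 = min(699.84, 801.5) + 201.6 = 901.44 kN. φR_n = 0.75 × 901.44 = 676.1 kN.
Governing: min(1491.8, 848.9, 551.4, 676.1) = 551.4 kN → gross-section yield.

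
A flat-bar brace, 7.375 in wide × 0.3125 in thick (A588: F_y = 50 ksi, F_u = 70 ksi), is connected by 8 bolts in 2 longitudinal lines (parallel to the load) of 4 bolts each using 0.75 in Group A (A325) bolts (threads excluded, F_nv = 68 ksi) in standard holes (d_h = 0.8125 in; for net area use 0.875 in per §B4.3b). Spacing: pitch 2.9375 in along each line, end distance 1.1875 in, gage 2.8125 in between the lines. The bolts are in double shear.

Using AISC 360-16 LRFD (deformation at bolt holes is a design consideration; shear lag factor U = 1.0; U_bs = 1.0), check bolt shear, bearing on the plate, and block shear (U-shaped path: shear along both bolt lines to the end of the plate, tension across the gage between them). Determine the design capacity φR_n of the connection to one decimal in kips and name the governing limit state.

168.4 kips (block shear governs)

Bolt shear: A_b = π(0.75)²/4 = 0.44179 in². φR_n = 0.75 × 68 × 0.44179 × 8 × 2 = 360.5 kips.
Bearing (0.3125 in plate, F_u = 70 ksi): end bolts L_c = 1.1875 − 0.8125/2 = 0.78125, R_n = min(1.2×0.78125×0.3125×70, 2.4×0.75×0.3125×70) = 20.508 kips/bolt; interior L_c = 2.9375 − 0.8125 = 2.125, R_n = 39.375 kips/bolt. φR_n = 0.75 × (2×20.508 + 6×39.375) = 207.9 kips.
Block shear: shear path 2×[1.1875+3×2.9375] = 2×10 in, A_gv = 6.25, A_nv = 2×(10 − 3.5×0.875)×0.3125 = 4.3359 in²; tension across gage: (2.8125 − 1×0.875)×0.3125 = 0.60547 in². R_n = min(0.6×70×4.3359, 0.6×50×6.25) + 1.0×70×0.60547 = min(182.11, 187.5) + 42.383 = 224.49 kips. φR_n = 0.75 × 224.49 = 168.4 kips.
Governing: min(360.5, 207.9, 168.4) = 168.4 kips → block shear.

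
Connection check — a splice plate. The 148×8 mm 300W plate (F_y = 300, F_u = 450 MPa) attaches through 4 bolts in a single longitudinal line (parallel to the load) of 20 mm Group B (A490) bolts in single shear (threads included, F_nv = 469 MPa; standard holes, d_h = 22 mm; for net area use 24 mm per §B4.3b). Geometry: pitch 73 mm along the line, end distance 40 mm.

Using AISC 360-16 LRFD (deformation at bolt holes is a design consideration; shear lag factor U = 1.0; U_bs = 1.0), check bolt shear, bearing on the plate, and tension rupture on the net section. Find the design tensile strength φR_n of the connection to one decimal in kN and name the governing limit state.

Bolt shear: A_b = π(20)²/4 = 314.16 mm². φR_n = 0.75 × 469 × 314.16 × 4 × 1 = 442.0 kN.
Bearing (8 mm plate, F_u = 450 MPa): end bolts L_c = 40 − 22/2 = 29, R_n = min(1.2×29×8×450, 2.4×20×8×450) = 125.28 kN/bolt; interior L_c = 73 − 22 = 51, R_n = 172.8 kN/bolt. φR_n = 0.75 × (1×125.28 + 3×172.8) = 482.8 kN.
Tension rupture (net): A_n = (148 − 1×24)×8 = 992 mm² (U = 1.0, A_e = A_n). φR_n = 0.75 × 450 × 992 = 334.8 kN.
Governing: min(442.0, 482.8, 334.8) = 334.8 kN → net-section rupture.

334.8 kN (net-section rupture governs)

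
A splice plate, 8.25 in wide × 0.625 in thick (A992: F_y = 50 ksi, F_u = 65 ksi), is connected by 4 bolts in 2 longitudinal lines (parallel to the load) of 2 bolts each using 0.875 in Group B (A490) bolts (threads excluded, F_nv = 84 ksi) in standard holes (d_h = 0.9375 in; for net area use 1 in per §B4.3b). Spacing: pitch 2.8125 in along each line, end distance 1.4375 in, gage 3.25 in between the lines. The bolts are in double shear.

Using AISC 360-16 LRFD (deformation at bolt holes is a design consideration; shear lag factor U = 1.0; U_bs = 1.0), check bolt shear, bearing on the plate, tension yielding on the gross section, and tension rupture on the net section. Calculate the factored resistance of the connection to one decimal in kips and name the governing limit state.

190.4 kips (net-section rupture governs)

Bolt shear: A_b = π(0.875)²/4 = 0.60132 in². φR_n = 0.75 × 84 × 0.60132 × 4 × 2 = 303.1 kips.
Bearing (0.625 in plate, F_u = 65 ksi): end bolts L_c = 1.4375 − 0.9375/2 = 0.96875, R_n = min(1.2×0.96875×0.625×65, 2.4×0.875×0.625×65) = 47.227 kips/bolt; interior L_c = 2.8125 − 0.9375 = 1.875, R_n = 85.313 kips/bolt. φR_n = 0.75 × (2×47.227 + 2×85.313) = 198.8 kips.
Tension yield (gross): A_g = 8.25×0.625 = 5.1563 in². φR_n = 0.90 × 50 × 5.1563 = 232.0 kips.
Tension rupture (net): A_n = (8.25 − 2×1)×0.625 = 3.9063 in² (U = 1.0, A_e = A_n). φR_n = 0.75 × 65 × 3.9063 = 190.4 kips.
Governing: min(303.1, 198.8, 232.0, 190.4) = 190.4 kips → net-section rupture.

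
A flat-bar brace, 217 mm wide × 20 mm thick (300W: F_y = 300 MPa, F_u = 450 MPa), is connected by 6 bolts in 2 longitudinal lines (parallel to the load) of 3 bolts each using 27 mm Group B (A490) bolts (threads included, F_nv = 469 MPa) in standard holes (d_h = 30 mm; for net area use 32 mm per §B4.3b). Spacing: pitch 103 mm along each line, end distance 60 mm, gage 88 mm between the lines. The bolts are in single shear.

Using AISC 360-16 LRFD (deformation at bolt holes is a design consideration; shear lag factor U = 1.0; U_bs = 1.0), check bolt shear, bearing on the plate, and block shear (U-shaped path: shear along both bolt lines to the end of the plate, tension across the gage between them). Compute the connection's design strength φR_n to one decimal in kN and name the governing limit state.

1208.4 kN (bolt shear governs)

Bolt shear: A_b = π(27)²/4 = 572.56 mm². φR_n = 0.75 × 469 × 572.56 × 6 × 1 = 1208.4 kN.
Bearing (20 mm plate, F_u = 450 MPa): end bolts L_c = 60 − 30/2 = 45, R_n = min(1.2×45×20×450, 2.4×27×20×450) = 486 kN/bolt; interior L_c = 103 − 30 = 73, R_n = 583.2 kN/bolt. φR_n = 0.75 × (2×486 + 4×583.2) = 2478.6 kN.
Block shear: shear path 2×[60+2×103] = 2×266 mm, A_gv = 10640, A_nv = 2×(266 − 2.5×32)×20 = 7440 mm²; tension across gage: (88 − 1×32)×20 = 1120 mm². R_n = min(0.6×450×7440, 0.6×300×10640) + 1.0×450×1120 = min(2008.8, 1915.2) + 504 = 2419.2 kN. φR_n = 0.75 × 2419.2 = 1814.4 kN.
Governing: min(1208.4, 2478.6, 1814.4) = 1208.4 kN → bolt shear.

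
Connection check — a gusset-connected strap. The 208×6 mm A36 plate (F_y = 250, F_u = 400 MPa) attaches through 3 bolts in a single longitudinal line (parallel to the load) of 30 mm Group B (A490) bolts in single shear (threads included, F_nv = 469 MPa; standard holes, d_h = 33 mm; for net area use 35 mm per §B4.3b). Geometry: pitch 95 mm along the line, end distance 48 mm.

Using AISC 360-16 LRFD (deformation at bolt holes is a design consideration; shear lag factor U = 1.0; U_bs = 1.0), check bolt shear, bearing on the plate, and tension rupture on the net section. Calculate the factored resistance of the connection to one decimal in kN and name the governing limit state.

311.4 kN (net-section rupture governs)

Bolt shear: A_b = π(30)²/4 = 706.86 mm². φR_n = 0.75 × 469 × 706.86 × 3 × 1 = 745.9 kN.
Bearing (6 mm plate, F_u = 400 MPa): end bolts L_c = 48 − 33/2 = 31.5, R_n = min(1.2×31.5×6×400, 2.4×30×6×400) = 90.72 kN/bolt; interior L_c = 95 − 33 = 62, R_n = 172.8 kN/bolt. φR_n = 0.75 × (1×90.72 + 2×172.8) = 327.2 kN.
Tension rupture (net): A_n = (208 − 1×35)×6 = 1038 mm² (U = 1.0, A_e = A_n). φR_n = 0.75 × 400 × 1038 = 311.4 kN.
Governing: min(745.9, 327.2, 311.4) = 311.4 kN → net-section rupture.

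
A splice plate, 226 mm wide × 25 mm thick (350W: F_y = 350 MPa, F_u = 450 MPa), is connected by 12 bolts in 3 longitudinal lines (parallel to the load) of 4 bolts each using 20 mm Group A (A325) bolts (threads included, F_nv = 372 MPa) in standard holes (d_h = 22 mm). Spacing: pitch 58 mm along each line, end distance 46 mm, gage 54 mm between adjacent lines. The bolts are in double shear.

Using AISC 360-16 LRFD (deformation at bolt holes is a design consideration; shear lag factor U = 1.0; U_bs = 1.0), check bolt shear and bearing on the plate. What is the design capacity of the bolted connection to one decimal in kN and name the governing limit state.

Bolt shear: A_b = π(20)²/4 = 314.16 mm². φR_n = 0.75 × 372 × 314.16 × 12 × 2 = 2103.6 kN.
Bearing (25 mm plate, F_u = 450 MPa): end bolts L_c = 46 − 22/2 = 35, R_n = min(1.2×35×25×450, 2.4×20×25×450) = 472.5 kN/bolt; interior L_c = 58 − 22 = 36, R_n = 486 kN/bolt. φR_n = 0.75 × (3×472.5 + 9×486) = 4343.6 kN.
Governing: min(2103.6, 4343.6) = 2103.6 kN → bolt shear.

2103.6 kN (bolt shear governs)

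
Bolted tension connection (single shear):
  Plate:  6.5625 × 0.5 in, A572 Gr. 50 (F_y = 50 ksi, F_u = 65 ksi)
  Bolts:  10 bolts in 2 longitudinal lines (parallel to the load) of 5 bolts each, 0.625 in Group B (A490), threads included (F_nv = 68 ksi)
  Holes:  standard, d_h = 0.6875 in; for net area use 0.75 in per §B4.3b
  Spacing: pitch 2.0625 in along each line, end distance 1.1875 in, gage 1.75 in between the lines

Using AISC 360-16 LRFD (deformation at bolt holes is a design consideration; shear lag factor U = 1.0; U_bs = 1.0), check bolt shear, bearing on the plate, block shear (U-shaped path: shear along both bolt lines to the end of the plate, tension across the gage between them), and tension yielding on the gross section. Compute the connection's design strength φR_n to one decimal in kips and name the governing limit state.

Bolt shear: A_b = π(0.625)²/4 = 0.3068 in². φR_n = 0.75 × 68 × 0.3068 × 10 × 1 = 156.5 kips.
Bearing (0.5 in plate, F_u = 65 ksi): end bolts L_c = 1.1875 − 0.6875/2 = 0.84375, R_n = min(1.2×0.84375×0.5×65, 2.4×0.625×0.5×65) = 32.906 kips/bolt; interior L_c = 2.0625 − 0.6875 = 1.375, R_n = 48.75 kips/bolt. φR_n = 0.75 × (2×32.906 + 8×48.75) = 341.9 kips.
Block shear: shear path 2×[1.1875+4×2.0625] = 2×9.4375 in, A_gv = 9.4375, A_nv = 2×(9.4375 − 4.5×0.75)×0.5 = 6.0625 in²; tension across gage: (1.75 − 1×0.75)×0.5 = 0.5 in². R_n = min(0.6×65×6.0625, 0.6×50×9.4375) + 1.0×65×0.5 = min(236.44, 283.13) + 32.5 = 268.94 kips. φR_n = 0.75 × 268.94 = 201.7 kips.
Tension yield (gross): A_g = 6.5625×0.5 = 3.2813 in². φR_n = 0.90 × 50 × 3.2813 = 147.7 kips.
Governing: min(156.5, 341.9, 201.7, 147.7) = 147.7 kips → gross-section yield.

147.7 kips (gross-section yield governs)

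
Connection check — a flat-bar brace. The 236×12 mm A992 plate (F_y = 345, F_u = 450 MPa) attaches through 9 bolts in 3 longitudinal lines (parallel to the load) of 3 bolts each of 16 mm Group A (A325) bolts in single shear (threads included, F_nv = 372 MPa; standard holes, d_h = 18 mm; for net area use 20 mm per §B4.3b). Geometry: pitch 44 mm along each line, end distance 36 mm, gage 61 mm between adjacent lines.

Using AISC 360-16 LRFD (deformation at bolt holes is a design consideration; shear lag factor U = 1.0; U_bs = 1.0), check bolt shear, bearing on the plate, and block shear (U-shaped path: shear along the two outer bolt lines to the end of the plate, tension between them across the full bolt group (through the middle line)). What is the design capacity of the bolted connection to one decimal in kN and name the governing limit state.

504.9 kN (bolt shear governs)

Bolt shear: A_b = π(16)²/4 = 201.06 mm². φR_n = 0.75 × 372 × 201.06 × 9 × 1 = 504.9 kN.
Bearing (12 mm plate, F_u = 450 MPa): end bolts L_c = 36 − 18/2 = 27, R_n = min(1.2×27×12×450, 2.4×16×12×450) = 174.96 kN/bolt; interior L_c = 44 − 18 = 26, R_n = 168.48 kN/bolt. φR_n = 0.75 × (3×174.96 + 6×168.48) = 1151.8 kN.
Block shear: shear path 2×[36+2×44] = 2×124 mm, A_gv = 2976, A_nv = 2×(124 − 2.5×20)×12 = 1776 mm²; tension across gage: (122 − 2×20)×12 = 984 mm². R_n = min(0.6×450×1776, 0.6×345×2976) + 1.0×450×984 = min(479.52, 616.03) + 442.8 = 922.32 kN. φR_n = 0.75 × 922.32 = 691.7 kN.
Governing: min(504.9, 1151.8, 691.7) = 504.9 kN → bolt shear.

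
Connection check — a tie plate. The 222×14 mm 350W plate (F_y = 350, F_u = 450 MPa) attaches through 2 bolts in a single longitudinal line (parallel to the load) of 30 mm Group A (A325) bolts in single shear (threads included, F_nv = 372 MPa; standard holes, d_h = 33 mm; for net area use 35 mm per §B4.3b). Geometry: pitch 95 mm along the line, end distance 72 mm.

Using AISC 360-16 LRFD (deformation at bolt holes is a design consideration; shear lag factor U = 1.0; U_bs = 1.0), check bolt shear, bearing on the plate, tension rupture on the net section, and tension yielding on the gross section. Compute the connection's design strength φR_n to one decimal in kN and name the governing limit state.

Bolt shear: A_b = π(30)²/4 = 706.86 mm². φR_n = 0.75 × 372 × 706.86 × 2 × 1 = 394.4 kN.
Bearing (14 mm plate, F_u = 450 MPa): end bolts L_c = 72 − 33/2 = 55.5, R_n = min(1.2×55.5×14×450, 2.4×30×14×450) = 419.58 kN/bolt; interior L_c = 95 − 33 = 62, R_n = 453.6 kN/bolt. φR_n = 0.75 × (1×419.58 + 1×453.6) = 654.9 kN.
Tension rupture (net): A_n = (222 − 1×35)×14 = 2618 mm² (U = 1.0, A_e = A_n). φR_n = 0.75 × 450 × 2618 = 883.6 kN.
Tension yield (gross): A_g = 222×14 = 3108 mm². φR_n = 0.90 × 350 × 3108 = 979.0 kN.
Governing: min(394.4, 654.9, 883.6, 979.0) = 394.4 kN → bolt shear.

394.4 kN (bolt shear governs)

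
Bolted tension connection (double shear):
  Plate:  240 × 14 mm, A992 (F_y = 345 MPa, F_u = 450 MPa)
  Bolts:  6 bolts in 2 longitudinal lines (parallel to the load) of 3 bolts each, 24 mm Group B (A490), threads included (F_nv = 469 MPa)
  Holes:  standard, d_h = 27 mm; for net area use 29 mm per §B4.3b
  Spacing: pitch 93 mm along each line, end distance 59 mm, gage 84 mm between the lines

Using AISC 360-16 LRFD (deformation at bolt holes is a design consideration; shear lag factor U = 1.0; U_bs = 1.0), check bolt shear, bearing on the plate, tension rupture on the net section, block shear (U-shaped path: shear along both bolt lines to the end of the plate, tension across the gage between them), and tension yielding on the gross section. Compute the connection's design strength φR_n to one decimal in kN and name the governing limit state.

Bolt shear: A_b = π(24)²/4 = 452.39 mm². φR_n = 0.75 × 469 × 452.39 × 6 × 2 = 1909.5 kN.
Bearing (14 mm plate, F_u = 450 MPa): end bolts L_c = 59 − 27/2 = 45.5, R_n = min(1.2×45.5×14×450, 2.4×24×14×450) = 343.98 kN/bolt; interior L_c = 93 − 27 = 66, R_n = 362.88 kN/bolt. φR_n = 0.75 × (2×343.98 + 4×362.88) = 1604.6 kN.
Tension rupture (net): A_n = (240 − 2×29)×14 = 2548 mm² (U = 1.0, A_e = A_n). φR_n = 0.75 × 450 × 2548 = 860.0 kN.
Block shear: shear path 2×[59+2×93] = 2×245 mm, A_gv = 6860, A_nv = 2×(245 − 2.5×29)×14 = 4830 mm²; tension across gage: (84 − 1×29)×14 = 770 mm². R_n = min(0.6×450×4830, 0.6×345×6860) + 1.0×450×770 = min(1304.1, 1420) + 346.5 = 1650.6 kN. φR_n = 0.75 × 1650.6 = 1238.0 kN.
Tension yield (gross): A_g = 240×14 = 3360 mm². φR_n = 0.90 × 345 × 3360 = 1043.3 kN.
Governing: min(1909.5, 1604.6, 860.0, 1238.0, 1043.3) = 860.0 kN → net-section rupture.

860.0 kN (net-section rupture governs)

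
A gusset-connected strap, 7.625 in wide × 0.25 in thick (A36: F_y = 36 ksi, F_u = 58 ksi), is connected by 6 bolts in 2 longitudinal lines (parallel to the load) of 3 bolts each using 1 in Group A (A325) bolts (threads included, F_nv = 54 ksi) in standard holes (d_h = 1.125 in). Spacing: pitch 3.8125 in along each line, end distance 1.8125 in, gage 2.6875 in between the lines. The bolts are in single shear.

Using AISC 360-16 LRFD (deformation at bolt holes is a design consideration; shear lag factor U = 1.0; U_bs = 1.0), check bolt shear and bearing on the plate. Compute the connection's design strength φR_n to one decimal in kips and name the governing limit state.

137.0 kips (bearing governs)

Bolt shear: A_b = π(1)²/4 = 0.7854 in². φR_n = 0.75 × 54 × 0.7854 × 6 × 1 = 190.9 kips.
Bearing (0.25 in plate, F_u = 58 ksi): end bolts L_c = 1.8125 − 1.125/2 = 1.25, R_n = min(1.2×1.25×0.25×58, 2.4×1×0.25×58) = 21.75 kips/bolt; interior L_c = 3.8125 − 1.125 = 2.6875, R_n = 34.8 kips/bolt. φR_n = 0.75 × (2×21.75 + 4×34.8) = 137.0 kips.
Governing: min(190.9, 137.0) = 137.0 kips → bearing.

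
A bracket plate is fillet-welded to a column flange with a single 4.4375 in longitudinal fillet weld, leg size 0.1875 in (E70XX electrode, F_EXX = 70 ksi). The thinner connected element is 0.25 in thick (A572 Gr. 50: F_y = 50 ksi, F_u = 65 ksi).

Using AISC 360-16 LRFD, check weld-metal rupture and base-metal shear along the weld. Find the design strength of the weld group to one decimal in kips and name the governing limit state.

Weld metal: throat = 0.707×0.1875 = 0.13256 in, L = 4.4375 in. φR_n = 0.75 × 0.6 × 70 × 0.13256 × 4.4375 = 18.5 kips.
Base metal shear (0.25 in plate): yield φR_n = 1.0×0.6×50×0.25×4.4375 = 33.3 kips; rupture φR_n = 0.75×0.6×65×0.25×4.4375 = 32.4 kips; take 32.4 kips (rupture).
Governing: min(18.5, 32.4) = 18.5 kips → weld metal.

18.5 kips (weld metal governs)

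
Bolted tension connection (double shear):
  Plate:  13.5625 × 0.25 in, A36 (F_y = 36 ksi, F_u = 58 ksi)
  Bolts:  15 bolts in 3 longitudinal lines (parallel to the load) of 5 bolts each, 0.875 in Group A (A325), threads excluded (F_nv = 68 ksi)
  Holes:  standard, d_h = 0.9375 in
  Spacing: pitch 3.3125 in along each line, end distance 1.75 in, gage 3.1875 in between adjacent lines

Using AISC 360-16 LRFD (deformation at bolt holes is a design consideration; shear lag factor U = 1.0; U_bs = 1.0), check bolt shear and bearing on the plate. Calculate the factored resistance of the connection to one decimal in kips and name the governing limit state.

324.2 kips (bearing governs)

Bolt shear: A_b = π(0.875)²/4 = 0.60132 in². φR_n = 0.75 × 68 × 0.60132 × 15 × 2 = 920.0 kips.
Bearing (0.25 in plate, F_u = 58 ksi): end bolts L_c = 1.75 − 0.9375/2 = 1.28125, R_n = min(1.2×1.28125×0.25×58, 2.4×0.875×0.25×58) = 22.294 kips/bolt; interior L_c = 3.3125 − 0.9375 = 2.375, R_n = 30.45 kips/bolt. φR_n = 0.75 × (3×22.294 + 12×30.45) = 324.2 kips.
Governing: min(920.0, 324.2) = 324.2 kips → bearing.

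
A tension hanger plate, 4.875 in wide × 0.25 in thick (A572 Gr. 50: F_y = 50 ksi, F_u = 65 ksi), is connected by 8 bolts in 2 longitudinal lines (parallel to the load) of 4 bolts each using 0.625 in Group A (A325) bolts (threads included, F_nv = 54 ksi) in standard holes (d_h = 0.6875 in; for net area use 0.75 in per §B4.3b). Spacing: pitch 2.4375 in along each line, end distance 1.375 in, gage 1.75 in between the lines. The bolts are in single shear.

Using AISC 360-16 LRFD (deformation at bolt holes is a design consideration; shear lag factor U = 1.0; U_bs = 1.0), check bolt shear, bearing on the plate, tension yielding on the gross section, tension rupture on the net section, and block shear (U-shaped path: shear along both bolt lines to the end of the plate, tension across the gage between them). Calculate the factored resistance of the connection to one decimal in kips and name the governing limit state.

41.1 kips (net-section rupture governs)

Bolt shear: A_b = π(0.625)²/4 = 0.3068 in². φR_n = 0.75 × 54 × 0.3068 × 8 × 1 = 99.4 kips.
Bearing (0.25 in plate, F_u = 65 ksi): end bolts L_c = 1.375 − 0.6875/2 = 1.03125, R_n = min(1.2×1.03125×0.25×65, 2.4×0.625×0.25×65) = 20.109 kips/bolt; interior L_c = 2.4375 − 0.6875 = 1.75, R_n = 24.375 kips/bolt. φR_n = 0.75 × (2×20.109 + 6×24.375) = 139.9 kips.
Tension yield (gross): A_g = 4.875×0.25 = 1.2188 in². φR_n = 0.90 × 50 × 1.2188 = 54.8 kips.
Tension rupture (net): A_n = (4.875 − 2×0.75)×0.25 = 0.84375 in² (U = 1.0, A_e = A_n). φR_n = 0.75 × 65 × 0.84375 = 41.1 kips.
Block shear: shear path 2×[1.375+3×2.4375] = 2×8.6875 in, A_gv = 4.3438, A_nv = 2×(8.6875 − 3.5×0.75)×0.25 = 3.0313 in²; tension across gage: (1.75 − 1×0.75)×0.25 = 0.25 in². R_n = min(0.6×65×3.0313, 0.6×50×4.3438) + 1.0×65×0.25 = min(118.22, 130.31) + 16.25 = 134.47 kips. φR_n = 0.75 × 134.47 = 100.9 kips.
Governing: min(99.4, 139.9, 54.8, 41.1, 100.9) = 41.1 kips → net-section rupture.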